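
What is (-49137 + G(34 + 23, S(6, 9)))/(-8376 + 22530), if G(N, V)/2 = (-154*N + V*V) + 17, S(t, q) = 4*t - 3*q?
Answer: -66641/14154 ≈ -4.7083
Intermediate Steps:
S(t, q) = -3*q + 4*t
G(N, V) = 34 - 308*N + 2*V**2 (G(N, V) = 2*((-154*N + V*V) + 17) = 2*((-154*N + V**2) + 17) = 2*((V**2 - 154*N) + 17) = 2*(17 + V**2 - 154*N) = 34 - 308*N + 2*V**2)
(-49137 + G(34 + 23, S(6, 9)))/(-8376 + 22530) = (-49137 + (34 - 308*(34 + 23) + 2*(-3*9 + 4*6)**2))/(-8376 + 22530) = (-49137 + (34 - 308*57 + 2*(-27 + 24)**2))/14154 = (-49137 + (34 - 17556 + 2*(-3)**2))*(1/14154) = (-49137 + (34 - 17556 + 2*9))*(1/14154) = (-49137 + (34 - 17556 + 18))*(1/14154) = (-49137 - 17504)*(1/14154) = -66641*1/14154 = -66641/14154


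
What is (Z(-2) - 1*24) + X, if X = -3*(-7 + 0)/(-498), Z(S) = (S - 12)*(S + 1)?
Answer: -1667/166 ≈ -10.042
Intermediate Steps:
Z(S) = (1 + S)*(-12 + S) (Z(S) = (-12 + S)*(1 + S) = (1 + S)*(-12 + S))
X = -7/166 (X = -3*(-7)*(-1/498) = 21*(-1/498) = -7/166 ≈ -0.042169)
(Z(-2) - 1*24) + X = ((-12 + (-2)² - 11*(-2)) - 1*24) - 7/166 = ((-12 + 4 + 22) - 24) - 7/166 = (14 - 24) - 7/166 = -10 - 7/166 = -1667/166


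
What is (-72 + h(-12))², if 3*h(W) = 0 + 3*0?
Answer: 5184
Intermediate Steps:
h(W) = 0 (h(W) = (0 + 3*0)/3 = (0 + 0)/3 = (⅓)*0 = 0)
(-72 + h(-12))² = (-72 + 0)² = (-72)² = 5184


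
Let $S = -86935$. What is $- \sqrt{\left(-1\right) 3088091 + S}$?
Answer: $- i \sqrt{3175026} \approx - 1781.9 i$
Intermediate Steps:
$- \sqrt{\left(-1\right) 3088091 + S} = - \sqrt{\left(-1\right) 3088091 - 86935} = - \sqrt{-3088091 - 86935} = - \sqrt{-3175026} = - i \sqrt{3175026}$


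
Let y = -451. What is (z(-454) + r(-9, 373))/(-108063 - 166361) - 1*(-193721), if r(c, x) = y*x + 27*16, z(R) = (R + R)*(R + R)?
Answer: 53161035031/274424 ≈ 1.9372e+5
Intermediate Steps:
z(R) = 4*R² (z(R) = (2*R)*(2*R) = 4*R²)
r(c, x) = 432 - 451*x (r(c, x) = -451*x + 27*16 = -451*x + 432 = 432 - 451*x)
(z(-454) + r(-9, 373))/(-108063 - 166361) - 1*(-193721) = (4*(-454)² + (432 - 451*373))/(-108063 - 166361) - 1*(-193721) = (4*206116 + (432 - 168223))/(-274424) + 193721 = (824464 - 167791)*(-1/274424) + 193721 = 656673*(-1/274424) + 193721 = -656673/274424 + 193721 = 53161035031/274424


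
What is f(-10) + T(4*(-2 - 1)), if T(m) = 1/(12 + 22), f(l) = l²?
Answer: 3401/34 ≈ 100.03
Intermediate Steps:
T(m) = 1/34
f(-10) + T(4*(-2 - 1)) = (-10)² + 1/34 = 100 + 1/34 = 3401/34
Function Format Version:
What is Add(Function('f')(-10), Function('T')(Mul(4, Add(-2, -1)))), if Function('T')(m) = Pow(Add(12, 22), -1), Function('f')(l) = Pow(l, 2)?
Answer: Rational(3401, 34) ≈ 100.03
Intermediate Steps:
Function('T')(m) = Rational(1, 34) (Function('T')(m) = Pow(34, -1) = Rational(1, 34))
Add(Function('f')(-10), Function('T')(Mul(4, Add(-2, -1)))) = Add(Pow(-10, 2), Rational(1, 34)) = Add(100, Rational(1, 34)) = Rational(3401, 34)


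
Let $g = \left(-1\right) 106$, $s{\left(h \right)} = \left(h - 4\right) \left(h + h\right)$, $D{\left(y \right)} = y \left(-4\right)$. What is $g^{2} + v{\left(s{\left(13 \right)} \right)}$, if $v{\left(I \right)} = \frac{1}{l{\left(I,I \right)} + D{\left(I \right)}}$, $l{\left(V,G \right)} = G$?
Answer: $\frac{7887671}{702} \approx 11236.0$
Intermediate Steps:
$D{\left(y \right)} = - 4 y$
$s{\left(h \right)} = 2 h \left(-4 + h\right)$ ($s{\left(h \right)} = \left(-4 + h\right) 2 h = 2 h \left(-4 + h\right)$)
$g = -106$
$v{\left(I \right)} = - \frac{1}{3 I}$ ($v{\left(I \right)} = \frac{1}{I - 4 I} = \frac{1}{\left(-3\right) I} = - \frac{1}{3 I}$)
$g^{2} + v{\left(s{\left(13 \right)} \right)} = \left(-106\right)^{2} - \frac{1}{3 \cdot 2 \cdot 13 \left(-4 + 13\right)} = 11236 - \frac{1}{3 \cdot 2 \cdot 13 \cdot 9} = 11236 - \frac{1}{3 \cdot 234} = 11236 - \frac{1}{702} = \frac{7887671}{702}$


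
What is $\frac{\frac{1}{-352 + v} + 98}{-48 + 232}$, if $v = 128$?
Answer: $\frac{21951}{41216} \approx 0.53258$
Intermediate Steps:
$\frac{\frac{1}{-352 + v} + 98}{-48 + 232} = \frac{\frac{1}{-352 + 128} + 98}{-48 + 232} = \frac{\frac{1}{-224} + 98}{184} = \left(- \frac{1}{224} + 98\right) \frac{1}{184} = \frac{21951}{224} \cdot \frac{1}{184} = \frac{21951}{41216}$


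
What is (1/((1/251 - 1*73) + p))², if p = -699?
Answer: 63001/37547200441 ≈ 1.6779e-6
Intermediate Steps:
(1/((1/251 - 1*73) + p))² = (1/((1/251 - 1*73) - 699))² = (1/((1/251 - 73) - 699))² = (1/(-18322/251 - 699))² = (1/(-193771/251))² = (-251/193771)² = 63001/37547200441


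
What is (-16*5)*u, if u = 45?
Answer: -3600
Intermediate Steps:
(-16*5)*u = -16*5*45 = -80*45 = -3600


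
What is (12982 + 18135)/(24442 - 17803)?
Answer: 31117/6639 ≈ 4.6870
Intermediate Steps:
(12982 + 18135)/(24442 - 17803) = 31117/6639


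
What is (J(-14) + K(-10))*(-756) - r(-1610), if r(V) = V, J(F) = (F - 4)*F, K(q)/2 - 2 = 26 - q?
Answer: -246358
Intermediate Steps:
K(q) = 56 - 2*q (K(q) = 4 + 2*(26 - q) = 4 + (52 - 2*q) = 56 - 2*q)
J(F) = F*(-4 + F) (J(F) = (-4 + F)*F = F*(-4 + F))
(J(-14) + K(-10))*(-756) - r(-1610) = (-14*(-4 - 14) + (56 - 2*(-10)))*(-756) - 1*(-1610) = (-14*(-18) + (56 + 20))*(-756) + 1610 = (252 + 76)*(-756) + 1610 = 328*(-756) + 1610 = -247968 + 1610 = -246358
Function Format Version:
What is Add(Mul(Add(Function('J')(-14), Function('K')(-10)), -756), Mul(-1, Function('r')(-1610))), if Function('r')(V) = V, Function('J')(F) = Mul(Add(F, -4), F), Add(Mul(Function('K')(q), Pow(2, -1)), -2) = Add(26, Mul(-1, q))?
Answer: -246358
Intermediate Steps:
Function('K')(q) = Add(56, Mul(-2, q)) (Function('K')(q) = Add(4, Mul(2, Add(26, Mul(-1, q)))) = Add(4, Add(52, Mul(-2, q))) = Add(56, Mul(-2, q)))
Function('J')(F) = Mul(F, Add(-4, F)) (Function('J')(F) = Mul(Add(-4, F), F) = Mul(F, Add(-4, F)))
Add(Mul(Add(Function('J')(-14), Function('K')(-10)), -756), Mul(-1, Function('r')(-1610))) = Add(Mul(Add(Mul(-14, Add(-4, -14)), Add(56, Mul(-2, -10))), -756), Mul(-1, -1610)) = Add(Mul(Add(Mul(-14, -18), Add(56, 20)), -756), 1610) = Add(Mul(Add(252, 76), -756), 1610) = Add(Mul(328, -756), 1610) = Add(-247968, 1610) = -246358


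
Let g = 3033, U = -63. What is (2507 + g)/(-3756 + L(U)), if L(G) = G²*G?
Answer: -5540/253803 ≈ -0.021828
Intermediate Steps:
L(G) = G³
(2507 + g)/(-3756 + L(U)) = (2507 + 3033)/(-3756 + (-63)³) = 5540/(-3756 - 250047) = 5540/(-253803) = 5540*(-1/253803) = -5540/253803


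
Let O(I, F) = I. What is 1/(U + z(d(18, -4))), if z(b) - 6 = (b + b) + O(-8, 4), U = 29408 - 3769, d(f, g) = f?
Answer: 1/25673 ≈ 3.8951e-5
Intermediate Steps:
U = 25639
z(b) = -2 + 2*b (z(b) = 6 + ((b + b) - 8) = 6 + (2*b - 8) = 6 + (-8 + 2*b) = -2 + 2*b)
1/(U + z(d(18, -4))) = 1/(25639 + (-2 + 2*18)) = 1/(25639 + (-2 + 36)) = 1/(25639 + 34) = 1/25673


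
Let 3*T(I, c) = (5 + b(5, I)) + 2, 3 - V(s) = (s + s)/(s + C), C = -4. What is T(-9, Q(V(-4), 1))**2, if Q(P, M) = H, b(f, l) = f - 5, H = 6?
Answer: 49/9 ≈ 5.4444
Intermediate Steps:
b(f, l) = -5 + f
V(s) = 3 - 2*s/(-4 + s) (V(s) = 3 - (s + s)/(s - 4) = 3 - 2*s/(-4 + s))
Q(P, M) = 6
T(I, c) = 7/3 (T(I, c) = ((5 + (-5 + 5)) + 2)/3 = ((5 + 0) + 2)/3 = (5 + 2)/3 = (1/3)*7 = 7/3)
T(-9, Q(V(-4), 1))**2 = (7/3)**2 = 49/9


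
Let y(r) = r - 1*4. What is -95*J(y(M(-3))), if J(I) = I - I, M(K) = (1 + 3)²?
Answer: 0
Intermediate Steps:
M(K) = 16 (M(K) = 4² = 16)
y(r) = -4 + r (y(r) = r - 4 = -4 + r)
J(I) = 0
-95*J(y(M(-3))) = -95*0 = 0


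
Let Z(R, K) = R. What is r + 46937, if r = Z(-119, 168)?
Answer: 46818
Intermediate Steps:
r = -119
r + 46937 = -119 + 46937 = 46818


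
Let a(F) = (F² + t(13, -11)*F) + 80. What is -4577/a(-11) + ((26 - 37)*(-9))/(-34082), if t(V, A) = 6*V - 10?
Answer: 155939161/18642854 ≈ 8.3645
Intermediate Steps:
t(V, A) = -10 + 6*V
a(F) = 80 + F² + 68*F (a(F) = (F² + (-10 + 6*13)*F) + 80 = (F² + (-10 + 78)*F) + 80 = (F² + 68*F) + 80 = 80 + F² + 68*F)
-4577/a(-11) + ((26 - 37)*(-9))/(-34082) = -4577/(80 + (-11)² + 68*(-11)) + ((26 - 37)*(-9))/(-34082) = -4577/(80 + 121 - 748) - 11*(-9)*(-1/34082) = -4577/(-547) + 99*(-1/34082) = -4577*(-1/547) - 99/34082 = 4577/547 - 99/34082 = 155939161/18642854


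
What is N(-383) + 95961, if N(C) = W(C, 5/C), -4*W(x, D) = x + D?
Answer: 73579473/766 ≈ 96057.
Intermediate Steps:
W(x, D) = -D/4 - x/4 (W(x, D) = -(x + D)/4 = -(D + x)/4 = -D/4 - x/4)
N(C) = -5/(4*C) - C/4
N(-383) + 95961 = (1/4)*(-5 - 1*(-383)**2)/(-383) + 95961 = (1/4)*(-1/383)*(-5 - 1*146689) + 95961 = (1/4)*(-1/383)*(-5 - 146689) + 95961 = (1/4)*(-1/383)*(-146694) + 95961 = 73347/766 + 95961 = 73579473/766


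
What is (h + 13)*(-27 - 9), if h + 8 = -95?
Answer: 3240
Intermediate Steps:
h = -103 (h = -8 - 95 = -103)
(h + 13)*(-27 - 9) = (-103 + 13)*(-27 - 9) = -90*(-36) = 3240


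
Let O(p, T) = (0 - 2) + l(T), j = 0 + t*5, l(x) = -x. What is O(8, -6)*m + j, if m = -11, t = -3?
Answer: -59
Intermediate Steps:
j = -15 (j = 0 - 3*5 = 0 - 15 = -15)
O(p, T) = -2 - T (O(p, T) = (0 - 2) - T = -2 - T)
O(8, -6)*m + j = (-2 - 1*(-6))*(-11) - 15 = (-2 + 6)*(-11) - 15 = 4*(-11) - 15 = -44 - 15 = -59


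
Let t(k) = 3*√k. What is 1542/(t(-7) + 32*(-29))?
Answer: -1430976/861247 - 4626*I*√7/861247 ≈ -1.6615 - 0.014211*I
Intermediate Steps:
1542/(t(-7) + 32*(-29)) = 1542/(3*√(-7) + 32*(-29)) = 1542/(3*(I*√7) - 928) = 1542/(3*I*√7 - 928) = 1542/(-928 + 3*I*√7)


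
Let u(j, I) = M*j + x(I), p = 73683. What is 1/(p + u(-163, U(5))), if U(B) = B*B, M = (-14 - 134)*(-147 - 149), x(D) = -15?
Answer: -1/7067036 ≈ -1.4150e-7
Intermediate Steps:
M = 43808 (M = -148*(-296) = 43808)
U(B) = B**2
u(j, I) = -15 + 43808*j (u(j, I) = 43808*j - 15 = -15 + 43808*j)
1/(p + u(-163, U(5))) = 1/(73683 + (-15 + 43808*(-163))) = 1/(73683 + (-15 - 7140704)) = 1/(73683 - 7140719) = 1/(-7067036) = -1/7067036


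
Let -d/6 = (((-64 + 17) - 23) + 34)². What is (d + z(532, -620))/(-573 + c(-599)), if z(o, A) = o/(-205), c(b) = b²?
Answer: -398653/18359185 ≈ -0.021714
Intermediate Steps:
z(o, A) = -o/205 (z(o, A) = o*(-1/205) = -o/205)
d = -7776 (d = -6*(((-64 + 17) - 23) + 34)² = -6*((-47 - 23) + 34)² = -6*(-70 + 34)² = -6*(-36)² = -6*1296 = -7776)
(d + z(532, -620))/(-573 + c(-599)) = (-7776 - 1/205*532)/(-573 + (-599)²) = (-7776 - 532/205)/(-573 + 358801) = -1594612/205/358228 = -1594612/205*1/358228 = -398653/18359185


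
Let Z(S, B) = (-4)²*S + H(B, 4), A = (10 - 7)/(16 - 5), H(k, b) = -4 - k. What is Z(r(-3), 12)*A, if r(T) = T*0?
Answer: -48/11 ≈ -4.3636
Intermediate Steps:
A = 3/11 ≈ 0.27273
r(T) = 0
Z(S, B) = -4 - B + 16*S (Z(S, B) = (-4)²*S + (-4 - B) = 16*S + (-4 - B) = -4 - B + 16*S)
Z(r(-3), 12)*A = (-4 - 1*12 + 16*0)*(3/11) = (-4 - 12 + 0)*(3/11) = -16*3/11 = -48/11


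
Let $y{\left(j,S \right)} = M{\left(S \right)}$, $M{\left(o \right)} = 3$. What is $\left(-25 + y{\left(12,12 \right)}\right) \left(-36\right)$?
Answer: $792$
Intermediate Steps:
$y{\left(j,S \right)} = 3$
$\left(-25 + y{\left(12,12 \right)}\right) \left(-36\right) = \left(-25 + 3\right) \left(-36\right) = \left(-22\right) \left(-36\right) = 792$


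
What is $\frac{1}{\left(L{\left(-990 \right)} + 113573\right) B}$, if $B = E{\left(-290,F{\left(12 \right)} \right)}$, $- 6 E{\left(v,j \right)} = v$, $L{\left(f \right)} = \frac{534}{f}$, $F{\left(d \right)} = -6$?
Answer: $\frac{99}{543444224} \approx 1.8217 \cdot 10^{-7}$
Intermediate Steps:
$E{\left(v,j \right)} = - \frac{v}{6}$
$B = \frac{145}{3}$ ($B = \left(- \frac{1}{6}\right) \left(-290\right) = \frac{145}{3} \approx 48.333$)
$\frac{1}{\left(L{\left(-990 \right)} + 113573\right) B} = \frac{1}{\left(\frac{534}{-990} + 113573\right) \frac{145}{3}} = \frac{1}{534 \left(- \frac{1}{990}\right) + 113573} \cdot \frac{3}{145} = \frac{1}{- \frac{89}{165} + 113573} \cdot \frac{3}{145} = \frac{1}{\frac{18739456}{165}} \cdot \frac{3}{145} = \frac{165}{18739456} \cdot \frac{3}{145} = \frac{99}{543444224}$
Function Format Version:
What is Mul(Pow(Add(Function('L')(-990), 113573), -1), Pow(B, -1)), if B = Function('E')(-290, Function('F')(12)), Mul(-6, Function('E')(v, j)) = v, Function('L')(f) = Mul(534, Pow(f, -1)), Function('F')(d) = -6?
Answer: Rational(99, 543444224) ≈ 1.8217e-7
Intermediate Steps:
Function('E')(v, j) = Mul(Rational(-1, 6), v)
B = Rational(145, 3) (B = Mul(Rational(-1, 6), -290) = Rational(145, 3) ≈ 48.333)
Mul(Pow(Add(Function('L')(-990), 113573), -1), Pow(B, -1)) = Mul(Pow(Add(Mul(534, Pow(-990, -1)), 113573), -1), Pow(Rational(145, 3), -1)) = Mul(Pow(Add(Mul(534, Rational(-1, 990)), 113573), -1), Rational(3, 145)) = Mul(Pow(Add(Rational(-89, 165), 113573), -1), Rational(3, 145)) = Mul(Pow(Rational(18739456, 165), -1), Rational(3, 145)) = Mul(Rational(165, 18739456), Rational(3, 145)) = Rational(99, 543444224)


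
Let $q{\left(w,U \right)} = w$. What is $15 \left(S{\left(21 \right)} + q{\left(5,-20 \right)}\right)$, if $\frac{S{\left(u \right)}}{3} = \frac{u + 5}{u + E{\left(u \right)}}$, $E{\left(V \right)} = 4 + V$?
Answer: $\frac{2310}{23} \approx 100.43$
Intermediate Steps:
$S{\left(u \right)} = \frac{3 \left(5 + u\right)}{4 + 2 u}$ ($S{\left(u \right)} = 3 \frac{u + 5}{u + \left(4 + u\right)} = 3 \frac{5 + u}{4 + 2 u} = \frac{3 \left(5 + u\right)}{4 + 2 u}$)
$15 \left(S{\left(21 \right)} + q{\left(5,-20 \right)}\right) = 15 \left(\frac{3 \left(5 + 21\right)}{2 \left(2 + 21\right)} + 5\right) = 15 \left(\frac{3}{2} \cdot \frac{1}{23} \cdot 26 + 5\right) = 15 \left(\frac{39}{23} + 5\right) = 15 \cdot \frac{154}{23} = \frac{2310}{23}$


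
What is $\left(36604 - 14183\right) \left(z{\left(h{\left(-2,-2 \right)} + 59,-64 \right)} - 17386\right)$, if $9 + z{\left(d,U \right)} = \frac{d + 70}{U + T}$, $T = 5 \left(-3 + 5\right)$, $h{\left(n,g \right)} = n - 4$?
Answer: $- \frac{7021158571}{18} \approx -3.9006 \cdot 10^{8}$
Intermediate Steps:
$h{\left(n,g \right)} = -4 + n$ ($h{\left(n,g \right)} = n - 4 = -4 + n$)
$T = 10$ ($T = 5 \cdot 2 = 10$)
$z{\left(d,U \right)} = -9 + \frac{70 + d}{10 + U}$ ($z{\left(d,U \right)} = -9 + \frac{d + 70}{U + 10} = -9 + \frac{70 + d}{10 + U}$)
$\left(36604 - 14183\right) \left(z{\left(h{\left(-2,-2 \right)} + 59,-64 \right)} - 17386\right) = \left(36604 - 14183\right) \left(\frac{-20 + \left(\left(-4 - 2\right) + 59\right) - -576}{10 - 64} - 17386\right) = 22421 \left(\frac{-20 + \left(-6 + 59\right) + 576}{-54} - 17386\right) = 22421 \left(- \frac{-20 + 53 + 576}{54} - 17386\right) = 22421 \left(\left(- \frac{1}{54}\right) 609 - 17386\right) = 22421 \left(- \frac{203}{18} - 17386\right) = 22421 \left(- \frac{313151}{18}\right) = - \frac{7021158571}{18}$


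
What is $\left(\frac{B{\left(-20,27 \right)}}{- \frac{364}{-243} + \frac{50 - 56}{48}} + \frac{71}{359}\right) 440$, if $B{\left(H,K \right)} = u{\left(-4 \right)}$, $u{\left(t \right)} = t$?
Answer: $- \frac{1144917400}{958171} \approx -1194.9$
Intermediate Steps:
$B{\left(H,K \right)} = -4$
$\left(\frac{B{\left(-20,27 \right)}}{- \frac{364}{-243} + \frac{50 - 56}{48}} + \frac{71}{359}\right) 440 = \left(- \frac{4}{- \frac{364}{-243} + \frac{50 - 56}{48}} + \frac{71}{359}\right) 440 = \left(- \frac{4}{\left(-364\right) \left(- \frac{1}{243}\right) - \frac{1}{8}} + 71 \cdot \frac{1}{359}\right) 440 = \left(- \frac{4}{\frac{364}{243} - \frac{1}{8}} + \frac{71}{359}\right) 440 = \left(- \frac{4}{\frac{2669}{1944}} + \frac{71}{359}\right) 440 = \left(\left(-4\right) \frac{1944}{2669} + \frac{71}{359}\right) 440 = \left(- \frac{7776}{2669} + \frac{71}{359}\right) 440 = \left(- \frac{2602085}{958171}\right) 440 = - \frac{1144917400}{958171}$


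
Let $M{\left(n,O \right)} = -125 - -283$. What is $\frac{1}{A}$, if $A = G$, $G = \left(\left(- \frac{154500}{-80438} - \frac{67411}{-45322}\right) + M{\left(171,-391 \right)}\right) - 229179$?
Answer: $- \frac{1822805518}{417454530210369} \approx -4.3665 \cdot 10^{-6}$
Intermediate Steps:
$M{\left(n,O \right)} = 158$ ($M{\left(n,O \right)} = -125 + 283 = 158$)
$G = - \frac{417454530210369}{1822805518}$ ($G = \left(\left(- \frac{154500}{-80438} - \frac{67411}{-45322}\right) + 158\right) - 229179 = \left(\left(\left(-154500\right) \left(- \frac{1}{80438}\right) - - \frac{67411}{45322}\right) + 158\right) - 229179 = \left(\left(\frac{77250}{40219} + \frac{67411}{45322}\right) + 158\right) - 229179 = \left(\frac{6212327509}{1822805518} + 158\right) - 229179 = \frac{294215599353}{1822805518} - 229179 = - \frac{417454530210369}{1822805518} \approx -2.2902 \cdot 10^{5}$)
$A = - \frac{417454530210369}{1822805518} \approx -2.2902 \cdot 10^{5}$
$\frac{1}{A} = \frac{1}{- \frac{417454530210369}{1822805518}} = - \frac{1822805518}{417454530210369}$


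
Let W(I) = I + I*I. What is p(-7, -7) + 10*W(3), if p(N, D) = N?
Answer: 113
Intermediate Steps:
W(I) = I + I²
p(-7, -7) + 10*W(3) = -7 + 10*(3*(1 + 3)) = -7 + 10*(3*4) = -7 + 10*12 = -7 + 120 = 113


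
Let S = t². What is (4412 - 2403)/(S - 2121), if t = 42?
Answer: -287/51 ≈ -5.6274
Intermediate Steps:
S = 1764 (S = 42² = 1764)
(4412 - 2403)/(S - 2121) = (4412 - 2403)/(1764 - 2121) = 2009/(-357) = 2009*(-1/357) = -287/51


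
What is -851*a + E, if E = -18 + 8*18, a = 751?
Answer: -638975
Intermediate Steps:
E = 126 (E = -18 + 144 = 126)
-851*a + E = -851*751 + 126 = -639101 + 126 = -638975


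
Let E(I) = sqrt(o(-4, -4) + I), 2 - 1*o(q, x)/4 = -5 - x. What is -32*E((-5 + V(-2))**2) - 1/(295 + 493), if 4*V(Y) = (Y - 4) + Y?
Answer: -1/788 - 32*sqrt(61) ≈ -249.93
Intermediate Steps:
o(q, x) = 28 + 4*x (o(q, x) = 8 - 4*(-5 - x) = 8 + (20 + 4*x) = 28 + 4*x)
V(Y) = -1 + Y/2 (V(Y) = ((Y - 4) + Y)/4 = ((-4 + Y) + Y)/4 = (-4 + 2*Y)/4 = -1 + Y/2)
E(I) = sqrt(12 + I) (E(I) = sqrt((28 + 4*(-4)) + I) = sqrt((28 - 16) + I) = sqrt(12 + I))
-32*E((-5 + V(-2))**2) - 1/(295 + 493) = -32*sqrt(12 + (-5 + (-1 + (1/2)*(-2)))**2) - 1/(295 + 493) = -32*sqrt(12 + (-5 + (-1 - 1))**2) - 1/788 = -32*sqrt(12 + (-5 - 2)**2) - 1*1/788 = -32*sqrt(12 + (-7)**2) - 1/788 = -32*sqrt(12 + 49) - 1/788 = -32*sqrt(61) - 1/788 = -1/788 - 32*sqrt(61)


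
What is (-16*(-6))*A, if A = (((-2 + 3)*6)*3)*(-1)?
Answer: -1728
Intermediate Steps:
A = -18 (A = ((1*6)*3)*(-1) = (6*3)*(-1) = 18*(-1) = -18)
(-16*(-6))*A = -16*(-6)*(-18) = 96*(-18) = -1728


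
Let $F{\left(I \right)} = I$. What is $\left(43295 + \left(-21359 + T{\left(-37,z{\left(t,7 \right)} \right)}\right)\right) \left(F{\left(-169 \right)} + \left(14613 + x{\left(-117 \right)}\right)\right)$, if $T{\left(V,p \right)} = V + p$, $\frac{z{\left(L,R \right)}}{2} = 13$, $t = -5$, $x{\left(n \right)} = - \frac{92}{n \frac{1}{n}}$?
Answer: $314667600$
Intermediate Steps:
$x{\left(n \right)} = -92$ ($x{\left(n \right)} = - \frac{92}{1} = \left(-92\right) 1 = -92$)
$z{\left(L,R \right)} = 26$ ($z{\left(L,R \right)} = 2 \cdot 13 = 26$)
$\left(43295 + \left(-21359 + T{\left(-37,z{\left(t,7 \right)} \right)}\right)\right) \left(F{\left(-169 \right)} + \left(14613 + x{\left(-117 \right)}\right)\right) = \left(43295 + \left(-21359 + \left(-37 + 26\right)\right)\right) \left(-169 + \left(14613 - 92\right)\right) = \left(43295 - 21370\right) \left(-169 + 14521\right) = \left(43295 - 21370\right) 14352 = 21925 \cdot 14352 = 314667600$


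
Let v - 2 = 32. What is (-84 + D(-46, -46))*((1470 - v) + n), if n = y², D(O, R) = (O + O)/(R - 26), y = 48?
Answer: -2784430/9 ≈ -3.0938e+5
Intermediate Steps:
v = 34 (v = 2 + 32 = 34)
D(O, R) = 2*O/(-26 + R) (D(O, R) = (2*O)/(-26 + R) = 2*O/(-26 + R))
n = 2304 (n = 48² = 2304)
(-84 + D(-46, -46))*((1470 - v) + n) = (-84 + 2*(-46)/(-26 - 46))*((1470 - 1*34) + 2304) = (-84 + 2*(-46)/(-72))*((1470 - 34) + 2304) = (-84 + 2*(-46)*(-1/72))*(1436 + 2304) = (-84 + 23/18)*3740 = -1489/18*3740 = -2784430/9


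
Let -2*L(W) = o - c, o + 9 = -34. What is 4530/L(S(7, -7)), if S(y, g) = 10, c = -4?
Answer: 3020/13 ≈ 232.31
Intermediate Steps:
o = -43 (o = -9 - 34 = -43)
L(W) = 39/2 (L(W) = -(-43 - 1*(-4))/2 = -(-43 + 4)/2 = -½*(-39) = 39/2)
4530/L(S(7, -7)) = 4530/(39/2) = 4530*(2/39) = 3020/13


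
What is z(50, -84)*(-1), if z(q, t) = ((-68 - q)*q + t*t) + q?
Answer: -1206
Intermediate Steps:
z(q, t) = q + t² + q*(-68 - q) (z(q, t) = (q*(-68 - q) + t²) + q = (t² + q*(-68 - q)) + q = q + t² + q*(-68 - q))
z(50, -84)*(-1) = ((-84)² - 1*50² - 67*50)*(-1) = (7056 - 1*2500 - 3350)*(-1) = (7056 - 2500 - 3350)*(-1) = 1206*(-1) = -1206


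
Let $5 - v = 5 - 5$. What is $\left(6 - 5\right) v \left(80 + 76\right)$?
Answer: $780$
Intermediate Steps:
$v = 5$ ($v = 5 - \left(5 - 5\right) = 5 - 0 = 5 + 0 = 5$)
$\left(6 - 5\right) v \left(80 + 76\right) = \left(6 - 5\right) 5 \left(80 + 76\right) = 1 \cdot 5 \cdot 156 = 5 \cdot 156 = 780$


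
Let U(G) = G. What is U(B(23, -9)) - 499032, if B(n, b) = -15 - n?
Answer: -499070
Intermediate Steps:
U(B(23, -9)) - 499032 = (-15 - 1*23) - 499032 = (-15 - 23) - 499032 = -38 - 499032 = -499070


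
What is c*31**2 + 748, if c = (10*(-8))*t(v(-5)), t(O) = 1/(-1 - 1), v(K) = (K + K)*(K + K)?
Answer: 39188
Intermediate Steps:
v(K) = 4*K**2 (v(K) = (2*K)*(2*K) = 4*K**2)
t(O) = -1/2 (t(O) = 1/(-2) = -1/2)
c = 40 (c = (10*(-8))*(-1/2) = -80*(-1/2) = 40)
c*31**2 + 748 = 40*31**2 + 748 = 40*961 + 748 = 38440 + 748 = 39188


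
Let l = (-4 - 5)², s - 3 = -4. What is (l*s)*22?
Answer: -1782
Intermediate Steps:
s = -1 (s = 3 - 4 = -1)
l = 81 (l = (-9)² = 81)
(l*s)*22 = (81*(-1))*22 = -81*22 = -1782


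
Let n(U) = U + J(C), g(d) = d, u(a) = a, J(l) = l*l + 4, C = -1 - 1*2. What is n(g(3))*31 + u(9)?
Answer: 505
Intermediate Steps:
C = -3 (C = -1 - 2 = -3)
J(l) = 4 + l² (J(l) = l² + 4 = 4 + l²)
n(U) = 13 + U (n(U) = U + (4 + (-3)²) = U + (4 + 9) = U + 13 = 13 + U)
n(g(3))*31 + u(9) = (13 + 3)*31 + 9 = 16*31 + 9 = 496 + 9 = 505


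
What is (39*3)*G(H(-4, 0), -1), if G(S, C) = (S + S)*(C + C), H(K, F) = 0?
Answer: 0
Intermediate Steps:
G(S, C) = 4*C*S (G(S, C) = (2*S)*(2*C) = 4*C*S)
(39*3)*G(H(-4, 0), -1) = (39*3)*(4*(-1)*0) = 117*0 = 0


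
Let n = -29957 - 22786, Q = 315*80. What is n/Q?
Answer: -17581/8400 ≈ -2.0930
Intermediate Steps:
Q = 25200
n = -52743
n/Q = -52743/25200 = -52743*1/25200 = -17581/8400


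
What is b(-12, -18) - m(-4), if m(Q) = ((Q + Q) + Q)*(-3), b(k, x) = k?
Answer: -48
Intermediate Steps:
m(Q) = -9*Q (m(Q) = (2*Q + Q)*(-3) = (3*Q)*(-3) = -9*Q)
b(-12, -18) - m(-4) = -12 - (-9)*(-4) = -12 - 1*36 = -12 - 36 = -48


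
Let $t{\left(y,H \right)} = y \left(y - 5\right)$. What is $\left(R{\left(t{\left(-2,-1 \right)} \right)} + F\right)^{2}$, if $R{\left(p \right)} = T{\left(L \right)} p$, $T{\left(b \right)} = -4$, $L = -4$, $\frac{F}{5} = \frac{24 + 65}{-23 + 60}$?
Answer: $\frac{2647129}{1369} \approx 1933.6$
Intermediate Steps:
$F = \frac{445}{37}$ ($F = 5 \frac{24 + 65}{-23 + 60} = 5 \cdot \frac{89}{37} = \frac{445}{37} \approx 12.027$)
$t{\left(y,H \right)} = y \left(-5 + y\right)$
$R{\left(p \right)} = - 4 p$
$\left(R{\left(t{\left(-2,-1 \right)} \right)} + F\right)^{2} = \left(- 4 \left(- 2 \left(-5 - 2\right)\right) + \frac{445}{37}\right)^{2} = \left(- 4 \left(\left(-2\right) \left(-7\right)\right) + \frac{445}{37}\right)^{2} = \left(\left(-4\right) 14 + \frac{445}{37}\right)^{2} = \left(-56 + \frac{445}{37}\right)^{2} = \left(- \frac{1627}{37}\right)^{2} = \frac{2647129}{1369}$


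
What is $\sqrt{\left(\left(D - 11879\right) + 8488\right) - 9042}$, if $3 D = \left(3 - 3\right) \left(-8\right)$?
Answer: $i \sqrt{12433} \approx 111.5 i$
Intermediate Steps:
$D = 0$ ($D = \frac{\left(3 - 3\right) \left(-8\right)}{3} = \frac{0 \left(-8\right)}{3} = \frac{1}{3} \cdot 0 = 0$)
$\sqrt{\left(\left(D - 11879\right) + 8488\right) - 9042} = \sqrt{\left(\left(0 - 11879\right) + 8488\right) - 9042} = \sqrt{\left(-11879 + 8488\right) - 9042} = \sqrt{-3391 - 9042} = \sqrt{-12433} = i \sqrt{12433}$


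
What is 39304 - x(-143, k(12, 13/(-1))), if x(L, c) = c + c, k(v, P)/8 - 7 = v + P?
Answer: 39208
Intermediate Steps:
k(v, P) = 56 + 8*P + 8*v (k(v, P) = 56 + 8*(v + P) = 56 + 8*(P + v) = 56 + (8*P + 8*v) = 56 + 8*P + 8*v)
x(L, c) = 2*c
39304 - x(-143, k(12, 13/(-1))) = 39304 - 2*(56 + 8*(13/(-1)) + 8*12) = 39304 - 2*(56 + 8*(13*(-1)) + 96) = 39304 - 2*(56 + 8*(-13) + 96) = 39304 - 2*(56 - 104 + 96) = 39304 - 2*48 = 39304 - 1*96 = 39304 - 96 = 39208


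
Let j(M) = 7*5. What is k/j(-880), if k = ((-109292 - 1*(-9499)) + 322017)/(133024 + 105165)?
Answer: 222224/8336615 ≈ 0.026656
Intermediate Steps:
j(M) = 35
k = 222224/238189 (k = ((-109292 + 9499) + 322017)/238189 = (-99793 + 322017)*(1/238189) = 222224*(1/238189) = 222224/238189 ≈ 0.93297)
k/j(-880) = (222224/238189)/35 = (222224/238189)*(1/35) = 222224/8336615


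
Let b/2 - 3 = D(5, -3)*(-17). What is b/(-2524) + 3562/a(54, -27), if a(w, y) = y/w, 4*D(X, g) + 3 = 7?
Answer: -4495237/631 ≈ -7124.0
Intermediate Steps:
D(X, g) = 1 (D(X, g) = -¾ + (¼)*7 = -¾ + 7/4 = 1)
b = -28 (b = 6 + 2*(1*(-17)) = 6 + 2*(-17) = 6 - 34 = -28)
b/(-2524) + 3562/a(54, -27) = -28/(-2524) + 3562/((-27/54)) = -28*(-1/2524) + 3562/((-27*1/54)) = 7/631 + 3562/(-½) = 7/631 + 3562*(-2) = 7/631 - 7124 = -4495237/631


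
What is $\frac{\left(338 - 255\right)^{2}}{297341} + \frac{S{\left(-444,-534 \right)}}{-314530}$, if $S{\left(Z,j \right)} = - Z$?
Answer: $\frac{1017388883}{46761332365} \approx 0.021757$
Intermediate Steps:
$\frac{\left(338 - 255\right)^{2}}{297341} + \frac{S{\left(-444,-534 \right)}}{-314530} = \frac{\left(338 - 255\right)^{2}}{297341} + \frac{\left(-1\right) \left(-444\right)}{-314530} = 83^{2} \cdot \frac{1}{297341} + 444 \left(- \frac{1}{314530}\right) = 6889 \cdot \frac{1}{297341} - \frac{222}{157265} = \frac{6889}{297341} - \frac{222}{157265} = \frac{1017388883}{46761332365}$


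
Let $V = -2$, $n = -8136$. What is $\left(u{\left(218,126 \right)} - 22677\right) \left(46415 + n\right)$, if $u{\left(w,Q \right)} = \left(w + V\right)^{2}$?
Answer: $917892141$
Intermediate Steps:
$u{\left(w,Q \right)} = \left(-2 + w\right)^{2}$ ($u{\left(w,Q \right)} = \left(w - 2\right)^{2} = \left(-2 + w\right)^{2}$)
$\left(u{\left(218,126 \right)} - 22677\right) \left(46415 + n\right) = \left(\left(-2 + 218\right)^{2} - 22677\right) \left(46415 - 8136\right) = \left(216^{2} - 22677\right) 38279 = \left(46656 - 22677\right) 38279 = 23979 \cdot 38279 = 917892141$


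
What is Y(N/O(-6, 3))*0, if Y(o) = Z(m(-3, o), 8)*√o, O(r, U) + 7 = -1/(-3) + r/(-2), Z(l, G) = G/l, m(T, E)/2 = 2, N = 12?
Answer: 0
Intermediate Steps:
m(T, E) = 4 (m(T, E) = 2*2 = 4)
O(r, U) = -20/3 - r/2 (O(r, U) = -7 + (-1/(-3) + r/(-2)) = -7 + (-1*(-⅓) + r*(-½)) = -7 + (⅓ - r/2) = -20/3 - r/2)
Y(o) = 2*√o (Y(o) = (8/4)*√o = (8*(¼))*√o = 2*√o)
Y(N/O(-6, 3))*0 = (2*√(12/(-20/3 - ½*(-6))))*0 = (2*√(12/(-20/3 + 3)))*0 = (2*√(12/(-11/3)))*0 = (2*√(12*(-3/11)))*0 = (2*√(-36/11))*0 = (2*(6*I*√11/11))*0 = (12*I*√11/11)*0 = 0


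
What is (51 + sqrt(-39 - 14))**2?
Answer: (51 + I*sqrt(53))**2 ≈ 2548.0 + 742.57*I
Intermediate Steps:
(51 + sqrt(-39 - 14))**2 = (51 + sqrt(-53))**2 = (51 + I*sqrt(53))**2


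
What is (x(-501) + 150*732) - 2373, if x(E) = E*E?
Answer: 358428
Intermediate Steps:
x(E) = E²
(x(-501) + 150*732) - 2373 = ((-501)² + 150*732) - 2373 = (251001 + 109800) - 2373 = 360801 - 2373 = 358428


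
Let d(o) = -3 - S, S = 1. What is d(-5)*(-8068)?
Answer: 32272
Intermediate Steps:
d(o) = -4 (d(o) = -3 - 1*1 = -3 - 1 = -4)
d(-5)*(-8068) = -4*(-8068) = 32272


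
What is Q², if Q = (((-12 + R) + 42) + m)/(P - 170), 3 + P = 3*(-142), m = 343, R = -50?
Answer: 104329/358801 ≈ 0.29077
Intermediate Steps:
P = -429 (P = -3 + 3*(-142) = -3 - 426 = -429)
Q = -323/599 (Q = (((-12 - 50) + 42) + 343)/(-429 - 170) = ((-62 + 42) + 343)/(-599) = (-20 + 343)*(-1/599) = 323*(-1/599) = -323/599 ≈ -0.53923)
Q² = (-323/599)² = 104329/358801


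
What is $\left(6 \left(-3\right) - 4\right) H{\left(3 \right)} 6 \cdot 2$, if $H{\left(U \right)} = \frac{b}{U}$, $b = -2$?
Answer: $176$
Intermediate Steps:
$H{\left(U \right)} = - \frac{2}{U}$
$\left(6 \left(-3\right) - 4\right) H{\left(3 \right)} 6 \cdot 2 = \left(6 \left(-3\right) - 4\right) \left(- \frac{2}{3}\right) 6 \cdot 2 = \left(-18 - 4\right) \left(\left(-2\right) \frac{1}{3}\right) 12 = \left(-22\right) \left(- \frac{2}{3}\right) 12 = \frac{44}{3} \cdot 12 = 176$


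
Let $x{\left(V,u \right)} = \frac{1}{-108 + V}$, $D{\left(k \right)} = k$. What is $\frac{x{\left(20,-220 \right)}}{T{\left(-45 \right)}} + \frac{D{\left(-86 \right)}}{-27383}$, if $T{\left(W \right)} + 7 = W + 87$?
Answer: $\frac{237497}{84339640} \approx 0.002816$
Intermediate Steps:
$T{\left(W \right)} = 80 + W$ ($T{\left(W \right)} = -7 + \left(W + 87\right) = -7 + \left(87 + W\right) = 80 + W$)
$\frac{x{\left(20,-220 \right)}}{T{\left(-45 \right)}} + \frac{D{\left(-86 \right)}}{-27383} = \frac{1}{\left(-108 + 20\right) \left(80 - 45\right)} - \frac{86}{-27383} = \frac{1}{\left(-88\right) 35} - - \frac{86}{27383} = \left(- \frac{1}{88}\right) \frac{1}{35} + \frac{86}{27383} = - \frac{1}{3080} + \frac{86}{27383} = \frac{237497}{84339640}$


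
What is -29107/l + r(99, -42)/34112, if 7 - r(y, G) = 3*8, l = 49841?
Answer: -993745281/1700176192 ≈ -0.58450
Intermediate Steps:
r(y, G) = -17 (r(y, G) = 7 - 3*8 = 7 - 1*24 = 7 - 24 = -17)
-29107/l + r(99, -42)/34112 = -29107/49841 - 17/34112 = -993745281/1700176192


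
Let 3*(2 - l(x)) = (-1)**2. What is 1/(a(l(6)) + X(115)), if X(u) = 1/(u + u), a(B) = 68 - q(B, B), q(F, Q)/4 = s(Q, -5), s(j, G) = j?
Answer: 690/42323 ≈ 0.016303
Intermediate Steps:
q(F, Q) = 4*Q
l(x) = 5/3 (l(x) = 2 - 1/3*(-1)**2 = 2 - 1/3*1 = 2 - 1/3 = 5/3)
a(B) = 68 - 4*B
X(u) = 1/(2*u)
1/(a(l(6)) + X(115)) = 1/((68 - 4*5/3) + (1/2)/115) = 1/((68 - 20/3) + (1/2)*(1/115)) = 1/(184/3 + 1/230) = 1/(42323/690) = 690/42323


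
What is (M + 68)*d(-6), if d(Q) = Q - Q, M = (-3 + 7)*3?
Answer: 0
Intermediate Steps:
M = 12 (M = 4*3 = 12)
d(Q) = 0
(M + 68)*d(-6) = (12 + 68)*0 = 80*0 = 0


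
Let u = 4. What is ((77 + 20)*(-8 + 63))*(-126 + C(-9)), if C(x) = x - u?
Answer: -741565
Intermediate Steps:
C(x) = -4 + x (C(x) = x - 1*4 = x - 4 = -4 + x)
((77 + 20)*(-8 + 63))*(-126 + C(-9)) = ((77 + 20)*(-8 + 63))*(-126 + (-4 - 9)) = (97*55)*(-126 - 13) = 5335*(-139) = -741565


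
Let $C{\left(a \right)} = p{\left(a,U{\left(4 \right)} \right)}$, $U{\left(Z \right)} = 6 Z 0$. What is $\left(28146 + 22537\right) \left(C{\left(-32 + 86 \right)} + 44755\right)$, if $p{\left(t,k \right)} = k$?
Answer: $2268317665$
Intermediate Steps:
$U{\left(Z \right)} = 0$
$C{\left(a \right)} = 0$
$\left(28146 + 22537\right) \left(C{\left(-32 + 86 \right)} + 44755\right) = \left(28146 + 22537\right) \left(0 + 44755\right) = 50683 \cdot 44755 = 2268317665$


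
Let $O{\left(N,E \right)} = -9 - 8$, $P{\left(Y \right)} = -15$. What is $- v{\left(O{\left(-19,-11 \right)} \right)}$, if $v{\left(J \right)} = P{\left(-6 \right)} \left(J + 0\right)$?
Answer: $-255$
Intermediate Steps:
$O{\left(N,E \right)} = -17$
$v{\left(J \right)} = - 15 J$ ($v{\left(J \right)} = - 15 \left(J + 0\right) = - 15 J$)
$- v{\left(O{\left(-19,-11 \right)} \right)} = - \left(-15\right) \left(-17\right) = \left(-1\right) 255 = -255$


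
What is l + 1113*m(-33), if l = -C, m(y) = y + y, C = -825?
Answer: -72633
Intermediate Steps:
m(y) = 2*y
l = 825 (l = -1*(-825) = 825)
l + 1113*m(-33) = 825 + 1113*(2*(-33)) = 825 + 1113*(-66) = 825 - 73458 = -72633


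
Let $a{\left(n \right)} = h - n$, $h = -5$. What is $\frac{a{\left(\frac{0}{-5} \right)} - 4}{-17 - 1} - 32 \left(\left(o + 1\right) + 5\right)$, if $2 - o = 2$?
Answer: $- \frac{383}{2} \approx -191.5$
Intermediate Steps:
$o = 0$ ($o = 2 - 2 = 0$)
$a{\left(n \right)} = -5 - n$
$\frac{a{\left(\frac{0}{-5} \right)} - 4}{-17 - 1} - 32 \left(\left(o + 1\right) + 5\right) = \frac{\left(-5 - \frac{0}{-5}\right) - 4}{-17 - 1} - 32 \left(\left(0 + 1\right) + 5\right) = \frac{\left(-5 - 0 \left(- \frac{1}{5}\right)\right) - 4}{-18} - 32 \left(1 + 5\right) = \left(\left(-5 - 0\right) - 4\right) \left(- \frac{1}{18}\right) - 192 = \left(\left(-5 + 0\right) - 4\right) \left(- \frac{1}{18}\right) - 192 = \left(-5 - 4\right) \left(- \frac{1}{18}\right) - 192 = \left(-9\right) \left(- \frac{1}{18}\right) - 192 = \frac{1}{2} - 192 = - \frac{383}{2}$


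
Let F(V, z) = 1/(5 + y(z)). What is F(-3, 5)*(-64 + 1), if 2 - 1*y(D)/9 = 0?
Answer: -63/23 ≈ -2.7391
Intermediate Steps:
y(D) = 18 (y(D) = 18 - 9*0 = 18 + 0 = 18)
F(V, z) = 1/23 (F(V, z) = 1/(5 + 18) = 1/23)
F(-3, 5)*(-64 + 1) = (-64 + 1)/23 = (1/23)*(-63) = -63/23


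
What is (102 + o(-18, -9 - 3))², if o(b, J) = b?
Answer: 7056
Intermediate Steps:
(102 + o(-18, -9 - 3))² = (102 - 18)² = 84² = 7056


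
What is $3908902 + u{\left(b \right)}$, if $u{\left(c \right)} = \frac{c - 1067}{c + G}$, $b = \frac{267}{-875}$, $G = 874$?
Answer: $\frac{2988288193774}{764483} \approx 3.9089 \cdot 10^{6}$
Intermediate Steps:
$b = - \frac{267}{875}$ ($b = 267 \left(- \frac{1}{875}\right) = - \frac{267}{875} \approx -0.30514$)
$u{\left(c \right)} = \frac{-1067 + c}{874 + c}$ ($u{\left(c \right)} = \frac{c - 1067}{c + 874} = \frac{-1067 + c}{874 + c}$)
$3908902 + u{\left(b \right)} = 3908902 + \frac{-1067 - \frac{267}{875}}{874 - \frac{267}{875}} = 3908902 + \frac{1}{\frac{764483}{875}} \left(- \frac{933892}{875}\right) = 3908902 + \frac{875}{764483} \left(- \frac{933892}{875}\right) = 3908902 - \frac{933892}{764483} = \frac{2988288193774}{764483}$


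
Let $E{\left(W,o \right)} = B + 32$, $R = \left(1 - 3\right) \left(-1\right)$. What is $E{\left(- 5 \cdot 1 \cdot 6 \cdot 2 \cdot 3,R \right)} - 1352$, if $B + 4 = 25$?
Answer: $-1299$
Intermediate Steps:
$B = 21$ ($B = -4 + 25 = 21$)
$R = 2$ ($R = \left(-2\right) \left(-1\right) = 2$)
$E{\left(W,o \right)} = 53$ ($E{\left(W,o \right)} = 21 + 32 = 53$)
$E{\left(- 5 \cdot 1 \cdot 6 \cdot 2 \cdot 3,R \right)} - 1352 = 53 - 1352 = -1299$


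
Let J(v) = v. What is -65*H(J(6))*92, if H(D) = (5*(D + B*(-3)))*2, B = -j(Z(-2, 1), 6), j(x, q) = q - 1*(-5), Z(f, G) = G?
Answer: -2332200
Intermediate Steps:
j(x, q) = 5 + q (j(x, q) = q + 5 = 5 + q)
B = -11 (B = -(5 + 6) = -1*11 = -11)
H(D) = 330 + 10*D (H(D) = (5*(D - 11*(-3)))*2 = (5*(D + 33))*2 = (5*(33 + D))*2 = (165 + 5*D)*2 = 330 + 10*D)
-65*H(J(6))*92 = -65*(330 + 10*6)*92 = -65*(330 + 60)*92 = -65*390*92 = -25350*92 = -2332200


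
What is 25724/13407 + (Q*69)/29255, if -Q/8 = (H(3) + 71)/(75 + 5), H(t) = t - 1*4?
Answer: 6844771/3598365 ≈ 1.9022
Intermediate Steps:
H(t) = -4 + t (H(t) = t - 4 = -4 + t)
Q = -7 (Q = -8*((-4 + 3) + 71)/(75 + 5) = -8*(-1 + 71)/80 = -560/80 = -8*7/8 = -7)
25724/13407 + (Q*69)/29255 = 25724/13407 - 7*69/29255 = 25724*(1/13407) - 483*1/29255 = 236/123 - 483/29255 = 6844771/3598365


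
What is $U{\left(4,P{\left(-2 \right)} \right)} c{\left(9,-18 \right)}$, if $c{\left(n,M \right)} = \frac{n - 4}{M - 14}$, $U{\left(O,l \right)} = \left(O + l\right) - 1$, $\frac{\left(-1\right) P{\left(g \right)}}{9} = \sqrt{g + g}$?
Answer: $- \frac{15}{32} + \frac{45 i}{16} \approx -0.46875 + 2.8125 i$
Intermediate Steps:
$P{\left(g \right)} = - 9 \sqrt{2} \sqrt{g}$ ($P{\left(g \right)} = - 9 \sqrt{g + g} = - 9 \sqrt{2 g} = - 9 \sqrt{2} \sqrt{g}$)
$U{\left(O,l \right)} = -1 + O + l$
$c{\left(n,M \right)} = \frac{-4 + n}{-14 + M}$
$U{\left(4,P{\left(-2 \right)} \right)} c{\left(9,-18 \right)} = \left(-1 + 4 - 9 \sqrt{2} \sqrt{-2}\right) \frac{-4 + 9}{-14 - 18} = \left(-1 + 4 - 9 \sqrt{2} i \sqrt{2}\right) \frac{1}{-32} \cdot 5 = \left(-1 + 4 - 18 i\right) \left(\left(- \frac{1}{32}\right) 5\right) = \left(3 - 18 i\right) \left(- \frac{5}{32}\right) = - \frac{15}{32} + \frac{45 i}{16}$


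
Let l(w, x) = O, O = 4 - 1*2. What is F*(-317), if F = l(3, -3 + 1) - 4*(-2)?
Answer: -3170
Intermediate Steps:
O = 2 (O = 4 - 2 = 2)
l(w, x) = 2
F = 10 (F = 2 - 4*(-2) = 2 + 8 = 10)
F*(-317) = 10*(-317) = -3170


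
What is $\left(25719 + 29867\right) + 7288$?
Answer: $62874$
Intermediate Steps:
$\left(25719 + 29867\right) + 7288 = 55586 + 7288 = 62874$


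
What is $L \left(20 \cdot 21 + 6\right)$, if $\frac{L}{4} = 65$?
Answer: $110760$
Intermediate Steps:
$L = 260$ ($L = 4 \cdot 65 = 260$)
$L \left(20 \cdot 21 + 6\right) = 260 \left(20 \cdot 21 + 6\right) = 260 \left(420 + 6\right) = 260 \cdot 426 = 110760$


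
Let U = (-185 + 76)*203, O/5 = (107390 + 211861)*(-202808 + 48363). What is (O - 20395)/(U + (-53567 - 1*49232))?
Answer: 123266811935/62463 ≈ 1.9734e+6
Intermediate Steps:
O = -246533603475 (O = 5*((107390 + 211861)*(-202808 + 48363)) = 5*(319251*(-154445)) = 5*(-49306720695) = -246533603475)
U = -22127 (U = -109*203 = -22127)
(O - 20395)/(U + (-53567 - 1*49232)) = (-246533603475 - 20395)/(-22127 + (-53567 - 1*49232)) = -246533623870/(-22127 + (-53567 - 49232)) = -246533623870/(-22127 - 102799) = -246533623870/(-124926) = -246533623870*(-1/124926) = 123266811935/62463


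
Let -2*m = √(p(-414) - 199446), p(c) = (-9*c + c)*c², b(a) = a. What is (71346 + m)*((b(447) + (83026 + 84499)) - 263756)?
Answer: -6833805264 + 526812*√4689786 ≈ -5.6929e+9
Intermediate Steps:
p(c) = -8*c³ (p(c) = (-8*c)*c² = -8*c³)
m = -11*√4689786/2 (m = -√(-8*(-414)³ - 199446)/2 = -√(-8*(-70957944) - 199446)/2 = -√(567663552 - 199446)/2 = -11*√4689786/2 ≈ -11911.)
(71346 + m)*((b(447) + (83026 + 84499)) - 263756) = (71346 - 11*√4689786/2)*((447 + (83026 + 84499)) - 263756) = (71346 - 11*√4689786/2)*((447 + 167525) - 263756) = (71346 - 11*√4689786/2)*(167972 - 263756) = (71346 - 11*√4689786/2)*(-95784) = -6833805264 + 526812*√4689786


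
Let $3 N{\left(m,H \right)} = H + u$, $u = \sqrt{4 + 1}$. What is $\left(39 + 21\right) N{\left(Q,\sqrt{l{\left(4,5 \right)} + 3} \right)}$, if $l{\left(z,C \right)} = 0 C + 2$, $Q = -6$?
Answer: $40 \sqrt{5} \approx 89.443$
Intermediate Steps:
$l{\left(z,C \right)} = 2$ ($l{\left(z,C \right)} = 0 + 2 = 2$)
$u = \sqrt{5} \approx 2.2361$
$N{\left(m,H \right)} = \frac{H}{3} + \frac{\sqrt{5}}{3}$ ($N{\left(m,H \right)} = \frac{H + \sqrt{5}}{3} = \frac{H}{3} + \frac{\sqrt{5}}{3}$)
$\left(39 + 21\right) N{\left(Q,\sqrt{l{\left(4,5 \right)} + 3} \right)} = \left(39 + 21\right) \left(\frac{\sqrt{2 + 3}}{3} + \frac{\sqrt{5}}{3}\right) = 60 \left(\frac{\sqrt{5}}{3} + \frac{\sqrt{5}}{3}\right) = 60 \frac{2 \sqrt{5}}{3} = 40 \sqrt{5}$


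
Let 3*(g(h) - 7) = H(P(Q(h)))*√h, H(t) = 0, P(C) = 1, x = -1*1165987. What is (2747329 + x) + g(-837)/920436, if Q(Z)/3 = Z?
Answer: 1455524105119/920436 ≈ 1.5813e+6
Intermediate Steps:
Q(Z) = 3*Z
x = -1165987
g(h) = 7 (g(h) = 7 + (0*√h)/3 = 7 + (⅓)*0 = 7 + 0 = 7)
(2747329 + x) + g(-837)/920436 = (2747329 - 1165987) + 7/920436 = 1581342 + 7*(1/920436) = 1581342 + 7/920436 = 1455524105119/920436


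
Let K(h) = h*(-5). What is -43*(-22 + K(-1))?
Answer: 731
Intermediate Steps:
K(h) = -5*h
-43*(-22 + K(-1)) = -43*(-22 - 5*(-1)) = -43*(-22 + 5) = -43*(-17) = 731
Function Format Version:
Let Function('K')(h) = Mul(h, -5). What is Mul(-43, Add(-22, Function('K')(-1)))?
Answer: 731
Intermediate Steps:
Function('K')(h) = Mul(-5, h)
Mul(-43, Add(-22, Function('K')(-1))) = Mul(-43, Add(-22, Mul(-5, -1))) = Mul(-43, Add(-22, 5)) = Mul(-43, -17) = 731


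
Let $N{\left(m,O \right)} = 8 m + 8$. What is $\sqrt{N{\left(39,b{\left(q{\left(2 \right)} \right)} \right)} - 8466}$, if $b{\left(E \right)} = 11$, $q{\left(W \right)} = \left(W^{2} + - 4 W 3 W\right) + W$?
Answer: $i \sqrt{8146} \approx 90.255 i$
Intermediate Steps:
$q{\left(W \right)} = W - 11 W^{2}$ ($q{\left(W \right)} = \left(W^{2} + - 12 W W\right) + W = \left(W^{2} - 12 W^{2}\right) + W = - 11 W^{2} + W = W - 11 W^{2}$)
$N{\left(m,O \right)} = 8 + 8 m$
$\sqrt{N{\left(39,b{\left(q{\left(2 \right)} \right)} \right)} - 8466} = \sqrt{\left(8 + 8 \cdot 39\right) - 8466} = \sqrt{\left(8 + 312\right) - 8466} = \sqrt{320 - 8466} = \sqrt{-8146} = i \sqrt{8146}$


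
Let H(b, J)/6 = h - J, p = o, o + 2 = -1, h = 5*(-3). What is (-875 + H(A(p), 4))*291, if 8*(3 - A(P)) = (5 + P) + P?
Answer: -287799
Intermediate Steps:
h = -15
o = -3 (o = -2 - 1 = -3)
p = -3
A(P) = 19/8 - P/4 (A(P) = 3 - ((5 + P) + P)/8 = 3 - (5 + 2*P)/8 = 3 + (-5/8 - P/4) = 19/8 - P/4)
H(b, J) = -90 - 6*J (H(b, J) = 6*(-15 - J) = -90 - 6*J)
(-875 + H(A(p), 4))*291 = (-875 + (-90 - 6*4))*291 = (-875 + (-90 - 24))*291 = (-875 - 114)*291 = -989*291 = -287799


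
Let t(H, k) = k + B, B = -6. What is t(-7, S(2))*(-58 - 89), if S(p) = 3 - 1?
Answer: 588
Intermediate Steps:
S(p) = 2
t(H, k) = -6 + k (t(H, k) = k - 6 = -6 + k)
t(-7, S(2))*(-58 - 89) = (-6 + 2)*(-58 - 89) = -4*(-147) = 588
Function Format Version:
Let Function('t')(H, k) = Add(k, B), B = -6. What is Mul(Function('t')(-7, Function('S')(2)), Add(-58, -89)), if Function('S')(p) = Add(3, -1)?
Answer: 588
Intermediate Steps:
Function('S')(p) = 2
Function('t')(H, k) = Add(-6, k) (Function('t')(H, k) = Add(k, -6) = Add(-6, k))
Mul(Function('t')(-7, Function('S')(2)), Add(-58, -89)) = Mul(Add(-6, 2), Add(-58, -89)) = Mul(-4, -147) = 588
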